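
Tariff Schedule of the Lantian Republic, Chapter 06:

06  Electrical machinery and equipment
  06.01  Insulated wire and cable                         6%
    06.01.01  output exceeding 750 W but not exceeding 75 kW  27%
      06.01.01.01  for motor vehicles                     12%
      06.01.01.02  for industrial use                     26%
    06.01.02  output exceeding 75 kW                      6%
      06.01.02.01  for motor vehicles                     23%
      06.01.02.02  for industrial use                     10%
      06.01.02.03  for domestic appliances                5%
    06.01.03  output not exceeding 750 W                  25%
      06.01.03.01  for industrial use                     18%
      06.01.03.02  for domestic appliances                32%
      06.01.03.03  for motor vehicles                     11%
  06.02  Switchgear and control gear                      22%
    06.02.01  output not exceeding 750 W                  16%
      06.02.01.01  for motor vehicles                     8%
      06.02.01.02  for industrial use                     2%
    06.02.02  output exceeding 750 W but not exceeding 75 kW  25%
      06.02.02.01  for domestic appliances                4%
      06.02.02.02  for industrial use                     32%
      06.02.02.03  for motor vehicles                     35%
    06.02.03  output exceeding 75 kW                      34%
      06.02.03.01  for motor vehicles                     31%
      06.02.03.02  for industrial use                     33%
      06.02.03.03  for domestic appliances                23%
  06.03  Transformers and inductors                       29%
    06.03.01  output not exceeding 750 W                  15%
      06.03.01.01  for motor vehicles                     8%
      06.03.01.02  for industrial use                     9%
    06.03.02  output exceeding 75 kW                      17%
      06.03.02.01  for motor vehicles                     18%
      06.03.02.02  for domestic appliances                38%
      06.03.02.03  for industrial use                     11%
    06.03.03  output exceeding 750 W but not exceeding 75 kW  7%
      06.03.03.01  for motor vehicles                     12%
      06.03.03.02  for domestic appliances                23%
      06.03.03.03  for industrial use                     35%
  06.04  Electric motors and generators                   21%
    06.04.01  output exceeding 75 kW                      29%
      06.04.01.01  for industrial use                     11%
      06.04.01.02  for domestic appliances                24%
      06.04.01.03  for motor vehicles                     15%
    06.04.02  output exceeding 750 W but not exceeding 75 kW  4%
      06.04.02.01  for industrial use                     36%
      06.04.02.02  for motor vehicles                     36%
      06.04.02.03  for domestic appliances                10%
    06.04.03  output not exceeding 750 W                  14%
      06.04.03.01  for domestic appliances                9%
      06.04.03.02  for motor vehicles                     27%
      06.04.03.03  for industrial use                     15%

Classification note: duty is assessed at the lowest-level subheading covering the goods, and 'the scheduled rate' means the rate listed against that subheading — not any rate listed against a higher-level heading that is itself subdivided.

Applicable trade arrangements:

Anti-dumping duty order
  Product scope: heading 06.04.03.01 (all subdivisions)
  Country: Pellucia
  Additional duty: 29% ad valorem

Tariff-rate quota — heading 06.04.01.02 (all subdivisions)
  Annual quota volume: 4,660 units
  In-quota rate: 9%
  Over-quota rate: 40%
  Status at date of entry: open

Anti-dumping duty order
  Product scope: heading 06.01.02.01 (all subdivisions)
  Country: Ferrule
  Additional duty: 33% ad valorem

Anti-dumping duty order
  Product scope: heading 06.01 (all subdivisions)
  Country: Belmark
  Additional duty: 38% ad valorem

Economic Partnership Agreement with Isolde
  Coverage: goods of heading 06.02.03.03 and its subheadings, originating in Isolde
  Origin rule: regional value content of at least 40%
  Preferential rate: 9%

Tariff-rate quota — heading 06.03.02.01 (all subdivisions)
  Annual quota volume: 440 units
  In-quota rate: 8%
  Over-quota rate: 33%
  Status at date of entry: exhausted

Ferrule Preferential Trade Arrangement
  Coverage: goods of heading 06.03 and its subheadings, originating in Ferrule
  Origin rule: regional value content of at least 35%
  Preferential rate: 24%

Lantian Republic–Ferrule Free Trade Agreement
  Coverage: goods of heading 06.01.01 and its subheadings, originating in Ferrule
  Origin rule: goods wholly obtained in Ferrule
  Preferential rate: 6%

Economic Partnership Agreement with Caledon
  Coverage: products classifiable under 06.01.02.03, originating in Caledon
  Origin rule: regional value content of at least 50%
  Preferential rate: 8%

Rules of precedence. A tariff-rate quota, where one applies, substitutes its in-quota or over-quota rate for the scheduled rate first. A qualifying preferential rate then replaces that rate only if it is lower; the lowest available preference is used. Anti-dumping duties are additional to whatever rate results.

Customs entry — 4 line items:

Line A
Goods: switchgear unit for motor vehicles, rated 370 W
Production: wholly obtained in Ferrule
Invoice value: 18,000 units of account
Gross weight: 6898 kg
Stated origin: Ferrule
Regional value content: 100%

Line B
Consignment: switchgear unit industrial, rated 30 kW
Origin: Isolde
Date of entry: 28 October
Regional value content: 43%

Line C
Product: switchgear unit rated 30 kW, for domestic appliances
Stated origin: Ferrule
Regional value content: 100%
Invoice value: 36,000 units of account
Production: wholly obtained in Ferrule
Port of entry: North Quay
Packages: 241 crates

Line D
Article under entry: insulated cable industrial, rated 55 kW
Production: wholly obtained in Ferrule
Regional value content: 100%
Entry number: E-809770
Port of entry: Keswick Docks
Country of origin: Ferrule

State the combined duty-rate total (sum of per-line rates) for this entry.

Line A: switchgear unit → 06.02; rated 370 W → 06.02.01; for motor vehicles → 06.02.01.01. Scheduled 8%. Ferrule agreement on 06.03: 06.02.01.01 not covered; Ferrule agreement on 06.01.01: 06.02.01.01 not covered. → 8%.
Line B: switchgear unit → 06.02; rated 30 kW → 06.02.02; industrial → 06.02.02.02. Scheduled 32%. Isolde agreement on 06.02.03.03: 06.02.02.02 not covered. → 32%.
Line C: switchgear unit → 06.02; rated 30 kW → 06.02.02; for domestic appliances → 06.02.02.01. Scheduled 4%. Ferrule agreement on 06.03: 06.02.02.01 not covered; Ferrule agreement on 06.01.01: 06.02.02.01 not covered. → 4%.
Line D: insulated cable → 06.01; rated 55 kW → 06.01.01; industrial → 06.01.01.02. Scheduled 26%. Ferrule agreement on 06.03: 06.01.01.02 not covered; Ferrule agreement on 06.01.01: wholly obtained → 6% available; preferential 6%. → 6%.
Sum: 8% + 32% + 4% + 6% = 50%.

50%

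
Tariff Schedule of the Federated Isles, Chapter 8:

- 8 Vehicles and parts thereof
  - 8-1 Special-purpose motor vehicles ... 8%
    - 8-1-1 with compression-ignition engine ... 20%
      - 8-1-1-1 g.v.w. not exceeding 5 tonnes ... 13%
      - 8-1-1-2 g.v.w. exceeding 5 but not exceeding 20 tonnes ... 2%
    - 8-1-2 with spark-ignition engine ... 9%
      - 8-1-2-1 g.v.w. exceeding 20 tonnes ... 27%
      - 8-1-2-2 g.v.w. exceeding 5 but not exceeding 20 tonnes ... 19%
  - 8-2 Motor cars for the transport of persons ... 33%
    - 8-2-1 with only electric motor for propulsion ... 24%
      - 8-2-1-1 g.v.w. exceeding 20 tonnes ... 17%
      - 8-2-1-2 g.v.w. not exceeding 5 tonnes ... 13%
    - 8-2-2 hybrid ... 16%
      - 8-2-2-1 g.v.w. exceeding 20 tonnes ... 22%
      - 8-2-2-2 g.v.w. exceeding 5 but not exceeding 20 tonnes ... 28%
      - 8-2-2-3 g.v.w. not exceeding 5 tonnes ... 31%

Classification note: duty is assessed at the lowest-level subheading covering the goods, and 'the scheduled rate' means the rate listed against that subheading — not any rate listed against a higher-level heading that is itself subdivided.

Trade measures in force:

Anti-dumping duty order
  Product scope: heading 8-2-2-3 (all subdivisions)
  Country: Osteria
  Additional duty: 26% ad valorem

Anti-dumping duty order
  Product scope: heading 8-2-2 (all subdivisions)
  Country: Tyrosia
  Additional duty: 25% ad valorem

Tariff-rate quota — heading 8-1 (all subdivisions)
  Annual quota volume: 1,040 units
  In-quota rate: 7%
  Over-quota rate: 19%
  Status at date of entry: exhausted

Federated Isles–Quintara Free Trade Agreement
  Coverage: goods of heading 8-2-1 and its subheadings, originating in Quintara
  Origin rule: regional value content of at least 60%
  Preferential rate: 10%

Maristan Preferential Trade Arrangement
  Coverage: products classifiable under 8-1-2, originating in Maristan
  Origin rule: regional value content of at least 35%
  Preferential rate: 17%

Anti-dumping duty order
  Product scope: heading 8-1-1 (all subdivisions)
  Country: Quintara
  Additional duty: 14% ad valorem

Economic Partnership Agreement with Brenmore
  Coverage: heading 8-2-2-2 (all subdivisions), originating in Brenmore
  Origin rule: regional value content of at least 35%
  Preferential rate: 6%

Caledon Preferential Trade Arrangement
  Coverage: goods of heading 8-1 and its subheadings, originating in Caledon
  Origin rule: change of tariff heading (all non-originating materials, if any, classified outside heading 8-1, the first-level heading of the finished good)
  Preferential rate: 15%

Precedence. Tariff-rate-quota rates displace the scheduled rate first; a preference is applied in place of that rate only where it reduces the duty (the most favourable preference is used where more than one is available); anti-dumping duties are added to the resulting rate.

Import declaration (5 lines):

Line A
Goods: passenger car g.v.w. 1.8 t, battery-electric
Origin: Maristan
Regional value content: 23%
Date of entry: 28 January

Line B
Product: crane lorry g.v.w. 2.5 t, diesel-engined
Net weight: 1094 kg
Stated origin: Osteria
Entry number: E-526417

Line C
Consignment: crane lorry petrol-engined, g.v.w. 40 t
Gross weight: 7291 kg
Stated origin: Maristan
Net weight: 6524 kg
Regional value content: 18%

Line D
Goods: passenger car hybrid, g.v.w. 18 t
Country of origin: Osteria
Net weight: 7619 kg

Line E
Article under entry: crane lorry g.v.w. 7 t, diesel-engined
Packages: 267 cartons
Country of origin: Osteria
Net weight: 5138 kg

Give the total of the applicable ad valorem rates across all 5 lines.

Line A: passenger car → 8-2; battery-electric → 8-2-1; g.v.w. 1.8 t → 8-2-1-2. Scheduled 13%. Maristan agreement on 8-1-2: 8-2-1-2 not covered. → 13%.
Line B: crane lorry → 8-1; diesel-engined → 8-1-1; g.v.w. 2.5 t → 8-1-1-1. Scheduled 13%. quota on 8-1 exhausted → over-quota 19%. → 19%.
Line C: crane lorry → 8-1; petrol-engined → 8-1-2; g.v.w. 40 t → 8-1-2-1. Scheduled 27%. quota on 8-1 exhausted → over-quota 19%; Maristan agreement on 8-1-2: RVC < 35%. → 19%.
Line D: passenger car → 8-2; hybrid → 8-2-2; g.v.w. 18 t → 8-2-2-2. Scheduled 28%. No special measure applies. → 28%.
Line E: crane lorry → 8-1; diesel-engined → 8-1-1; g.v.w. 7 t → 8-1-1-2. Scheduled 2%. quota on 8-1 exhausted → over-quota 19%. → 19%.
Sum: 13% + 19% + 19% + 28% + 19% = 98%.

98%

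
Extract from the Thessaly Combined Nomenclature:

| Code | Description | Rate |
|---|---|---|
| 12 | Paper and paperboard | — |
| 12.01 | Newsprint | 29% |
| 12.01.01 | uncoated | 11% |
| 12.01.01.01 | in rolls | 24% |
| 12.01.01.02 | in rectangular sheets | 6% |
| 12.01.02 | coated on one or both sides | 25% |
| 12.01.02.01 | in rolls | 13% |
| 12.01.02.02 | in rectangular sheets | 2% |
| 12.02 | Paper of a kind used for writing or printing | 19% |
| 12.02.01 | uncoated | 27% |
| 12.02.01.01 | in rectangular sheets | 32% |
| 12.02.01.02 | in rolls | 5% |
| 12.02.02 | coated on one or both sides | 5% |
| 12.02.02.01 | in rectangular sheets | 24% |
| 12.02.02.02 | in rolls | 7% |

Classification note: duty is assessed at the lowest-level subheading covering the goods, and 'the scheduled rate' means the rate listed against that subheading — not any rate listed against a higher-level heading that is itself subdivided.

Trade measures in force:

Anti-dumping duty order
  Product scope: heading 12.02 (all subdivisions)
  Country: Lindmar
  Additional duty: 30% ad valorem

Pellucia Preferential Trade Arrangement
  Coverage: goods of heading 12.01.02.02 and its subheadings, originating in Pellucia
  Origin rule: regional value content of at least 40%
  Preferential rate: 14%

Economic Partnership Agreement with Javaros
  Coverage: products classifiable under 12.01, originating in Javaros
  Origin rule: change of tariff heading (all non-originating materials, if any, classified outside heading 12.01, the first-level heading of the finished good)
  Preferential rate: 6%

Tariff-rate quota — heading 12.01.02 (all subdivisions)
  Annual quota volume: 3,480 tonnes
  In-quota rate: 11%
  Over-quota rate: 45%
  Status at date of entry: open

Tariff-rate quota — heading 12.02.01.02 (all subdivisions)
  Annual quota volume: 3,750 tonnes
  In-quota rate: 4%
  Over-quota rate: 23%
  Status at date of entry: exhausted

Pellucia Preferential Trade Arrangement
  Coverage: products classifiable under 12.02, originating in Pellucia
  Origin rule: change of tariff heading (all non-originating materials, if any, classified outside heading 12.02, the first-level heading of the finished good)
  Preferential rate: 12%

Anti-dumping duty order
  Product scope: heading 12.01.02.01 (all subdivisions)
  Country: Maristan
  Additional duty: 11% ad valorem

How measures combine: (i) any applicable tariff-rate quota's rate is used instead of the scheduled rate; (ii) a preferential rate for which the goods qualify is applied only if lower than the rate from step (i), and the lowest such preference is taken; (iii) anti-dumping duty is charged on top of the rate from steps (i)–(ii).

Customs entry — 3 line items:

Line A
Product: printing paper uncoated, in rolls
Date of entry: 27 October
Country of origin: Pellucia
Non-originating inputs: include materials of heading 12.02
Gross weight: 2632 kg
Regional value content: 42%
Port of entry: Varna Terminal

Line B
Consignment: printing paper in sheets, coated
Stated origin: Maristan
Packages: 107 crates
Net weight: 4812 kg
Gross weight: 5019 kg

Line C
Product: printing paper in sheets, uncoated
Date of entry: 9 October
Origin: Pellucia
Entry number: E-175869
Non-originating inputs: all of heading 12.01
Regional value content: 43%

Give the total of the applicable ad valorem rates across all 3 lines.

Line A: printing paper → 12.02; uncoated → 12.02.01; in rolls → 12.02.01.02. Scheduled 5%. quota on 12.02.01.02 exhausted → over-quota 23%; Pellucia agreement on 12.01.02.02: 12.02.01.02 not covered; Pellucia agreement on 12.02: CTH not met. → 23%.
Line B: printing paper → 12.02; coated → 12.02.02; in sheets → 12.02.02.01. Scheduled 24%. No special measure applies. → 24%.
Line C: printing paper → 12.02; uncoated → 12.02.01; in sheets → 12.02.01.01. Scheduled 32%. Pellucia agreement on 12.01.02.02: 12.02.01.01 not covered; Pellucia agreement on 12.02: CTH met → 12% available; preferential 12%. → 12%.
Sum: 23% + 24% + 12% = 59%.

59%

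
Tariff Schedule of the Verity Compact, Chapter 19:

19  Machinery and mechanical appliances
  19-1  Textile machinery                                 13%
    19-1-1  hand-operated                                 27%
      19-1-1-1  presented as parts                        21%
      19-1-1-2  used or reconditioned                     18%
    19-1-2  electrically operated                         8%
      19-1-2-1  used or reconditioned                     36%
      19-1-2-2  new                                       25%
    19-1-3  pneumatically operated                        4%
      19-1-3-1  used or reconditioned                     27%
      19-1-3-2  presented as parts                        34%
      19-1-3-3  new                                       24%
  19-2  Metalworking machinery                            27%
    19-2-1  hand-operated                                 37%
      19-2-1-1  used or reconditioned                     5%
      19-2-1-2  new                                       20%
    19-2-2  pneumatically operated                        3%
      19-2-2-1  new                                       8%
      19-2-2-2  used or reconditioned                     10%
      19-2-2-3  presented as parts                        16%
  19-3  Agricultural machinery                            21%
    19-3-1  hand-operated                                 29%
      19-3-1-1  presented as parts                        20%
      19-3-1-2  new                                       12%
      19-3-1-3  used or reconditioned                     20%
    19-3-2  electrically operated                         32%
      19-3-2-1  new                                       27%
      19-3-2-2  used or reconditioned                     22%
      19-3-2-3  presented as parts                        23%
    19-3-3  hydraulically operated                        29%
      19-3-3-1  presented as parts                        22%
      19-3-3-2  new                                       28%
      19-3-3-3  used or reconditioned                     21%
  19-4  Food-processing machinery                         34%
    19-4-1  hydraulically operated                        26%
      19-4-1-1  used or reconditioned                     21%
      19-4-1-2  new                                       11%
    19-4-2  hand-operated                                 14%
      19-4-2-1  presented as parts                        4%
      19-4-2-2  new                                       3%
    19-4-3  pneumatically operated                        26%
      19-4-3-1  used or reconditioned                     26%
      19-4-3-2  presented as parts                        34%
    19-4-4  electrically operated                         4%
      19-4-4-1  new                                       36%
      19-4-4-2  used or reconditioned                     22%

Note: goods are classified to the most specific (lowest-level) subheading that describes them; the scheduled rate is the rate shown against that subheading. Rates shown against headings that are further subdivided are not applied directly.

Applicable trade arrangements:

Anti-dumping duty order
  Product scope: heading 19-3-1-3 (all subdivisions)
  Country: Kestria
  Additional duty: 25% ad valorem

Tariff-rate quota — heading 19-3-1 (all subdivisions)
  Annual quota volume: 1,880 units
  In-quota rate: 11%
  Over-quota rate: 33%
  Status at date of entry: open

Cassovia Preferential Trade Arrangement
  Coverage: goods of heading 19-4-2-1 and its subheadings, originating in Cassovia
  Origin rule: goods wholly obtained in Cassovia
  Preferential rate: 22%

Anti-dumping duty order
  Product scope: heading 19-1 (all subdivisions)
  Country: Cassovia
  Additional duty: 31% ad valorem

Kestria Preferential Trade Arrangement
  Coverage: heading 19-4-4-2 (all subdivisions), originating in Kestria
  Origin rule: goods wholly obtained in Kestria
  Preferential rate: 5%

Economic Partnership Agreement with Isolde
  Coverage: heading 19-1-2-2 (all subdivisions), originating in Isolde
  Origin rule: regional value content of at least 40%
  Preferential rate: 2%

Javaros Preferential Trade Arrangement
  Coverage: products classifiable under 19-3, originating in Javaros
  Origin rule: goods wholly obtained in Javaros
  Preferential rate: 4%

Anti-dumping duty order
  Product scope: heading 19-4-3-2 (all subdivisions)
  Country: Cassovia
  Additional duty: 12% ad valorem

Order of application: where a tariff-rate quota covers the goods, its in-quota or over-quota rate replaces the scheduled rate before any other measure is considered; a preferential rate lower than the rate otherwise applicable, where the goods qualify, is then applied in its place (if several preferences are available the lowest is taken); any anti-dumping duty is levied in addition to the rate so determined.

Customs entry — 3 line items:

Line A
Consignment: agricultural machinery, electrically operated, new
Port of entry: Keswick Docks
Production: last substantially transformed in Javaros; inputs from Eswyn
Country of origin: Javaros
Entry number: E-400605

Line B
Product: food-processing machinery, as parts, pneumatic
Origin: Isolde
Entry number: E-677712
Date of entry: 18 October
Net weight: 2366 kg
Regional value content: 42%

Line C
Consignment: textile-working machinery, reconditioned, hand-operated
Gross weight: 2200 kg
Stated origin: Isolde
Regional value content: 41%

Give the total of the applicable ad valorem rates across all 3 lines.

79%

Line A: agricultural → 19-3; electrically operated → 19-3-2; new → 19-3-2-1. Scheduled 27%. Javaros agreement on 19-3: not wholly obtained. → 27%.
Line B: food-processing → 19-4; pneumatic → 19-4-3; as parts → 19-4-3-2. Scheduled 34%. Isolde agreement on 19-1-2-2: 19-4-3-2 not covered. → 34%.
Line C: textile-working → 19-1; hand-operated → 19-1-1; reconditioned → 19-1-1-2. Scheduled 18%. Isolde agreement on 19-1-2-2: 19-1-1-2 not covered. → 18%.
Sum: 27% + 34% + 18% = 79%.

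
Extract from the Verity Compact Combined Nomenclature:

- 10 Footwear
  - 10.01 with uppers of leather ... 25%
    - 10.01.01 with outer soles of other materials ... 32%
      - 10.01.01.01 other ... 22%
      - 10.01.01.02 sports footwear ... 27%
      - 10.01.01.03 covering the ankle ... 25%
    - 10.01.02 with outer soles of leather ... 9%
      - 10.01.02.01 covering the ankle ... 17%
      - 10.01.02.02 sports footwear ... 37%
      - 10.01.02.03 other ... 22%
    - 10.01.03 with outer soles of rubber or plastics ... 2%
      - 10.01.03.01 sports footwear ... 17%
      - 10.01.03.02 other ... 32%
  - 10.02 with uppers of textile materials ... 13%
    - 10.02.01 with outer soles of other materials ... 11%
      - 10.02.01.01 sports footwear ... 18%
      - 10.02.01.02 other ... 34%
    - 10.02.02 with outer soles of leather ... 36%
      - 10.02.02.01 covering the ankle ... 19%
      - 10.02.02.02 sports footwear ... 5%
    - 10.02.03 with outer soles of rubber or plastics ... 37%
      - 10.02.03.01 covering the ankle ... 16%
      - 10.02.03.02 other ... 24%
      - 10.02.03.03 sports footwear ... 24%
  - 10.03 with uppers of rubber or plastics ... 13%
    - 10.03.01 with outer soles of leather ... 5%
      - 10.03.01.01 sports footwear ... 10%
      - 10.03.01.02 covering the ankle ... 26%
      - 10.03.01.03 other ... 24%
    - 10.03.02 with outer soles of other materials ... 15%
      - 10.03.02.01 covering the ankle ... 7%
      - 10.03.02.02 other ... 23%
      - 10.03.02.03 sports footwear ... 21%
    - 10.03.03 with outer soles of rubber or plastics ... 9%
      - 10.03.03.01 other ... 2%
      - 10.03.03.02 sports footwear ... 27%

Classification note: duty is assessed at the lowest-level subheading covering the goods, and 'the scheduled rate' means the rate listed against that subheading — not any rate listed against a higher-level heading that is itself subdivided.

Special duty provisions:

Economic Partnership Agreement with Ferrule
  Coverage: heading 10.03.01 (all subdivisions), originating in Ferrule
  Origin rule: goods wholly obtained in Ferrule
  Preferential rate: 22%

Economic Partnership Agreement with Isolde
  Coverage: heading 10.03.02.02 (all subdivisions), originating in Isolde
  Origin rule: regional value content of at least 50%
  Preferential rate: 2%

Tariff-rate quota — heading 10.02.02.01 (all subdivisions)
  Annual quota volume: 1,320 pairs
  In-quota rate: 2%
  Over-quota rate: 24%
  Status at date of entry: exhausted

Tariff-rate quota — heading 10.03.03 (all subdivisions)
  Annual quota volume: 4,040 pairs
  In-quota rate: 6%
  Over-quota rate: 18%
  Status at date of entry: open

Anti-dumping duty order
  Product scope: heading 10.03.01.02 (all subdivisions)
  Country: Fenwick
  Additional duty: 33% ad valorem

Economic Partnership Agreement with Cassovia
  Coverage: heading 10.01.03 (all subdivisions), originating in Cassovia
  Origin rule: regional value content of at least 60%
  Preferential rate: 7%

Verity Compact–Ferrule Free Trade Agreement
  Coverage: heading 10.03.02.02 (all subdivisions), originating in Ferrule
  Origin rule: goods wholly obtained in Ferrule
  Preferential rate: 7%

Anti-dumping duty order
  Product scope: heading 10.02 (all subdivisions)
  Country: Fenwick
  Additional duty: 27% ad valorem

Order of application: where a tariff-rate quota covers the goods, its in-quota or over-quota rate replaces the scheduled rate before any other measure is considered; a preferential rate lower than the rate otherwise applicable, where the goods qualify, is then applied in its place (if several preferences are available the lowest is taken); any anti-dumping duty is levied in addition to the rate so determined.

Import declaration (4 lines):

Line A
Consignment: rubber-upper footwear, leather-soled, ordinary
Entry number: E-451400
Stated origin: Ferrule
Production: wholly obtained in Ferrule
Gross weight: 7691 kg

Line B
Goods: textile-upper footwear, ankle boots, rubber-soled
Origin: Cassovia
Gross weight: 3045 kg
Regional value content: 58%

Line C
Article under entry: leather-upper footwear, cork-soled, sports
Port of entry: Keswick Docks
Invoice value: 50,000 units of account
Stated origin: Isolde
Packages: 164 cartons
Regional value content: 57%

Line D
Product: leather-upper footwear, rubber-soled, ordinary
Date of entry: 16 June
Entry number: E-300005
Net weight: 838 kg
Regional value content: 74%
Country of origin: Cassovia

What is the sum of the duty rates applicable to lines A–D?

72%

Line A: rubber-upper → 10.03; leather-soled → 10.03.01; ordinary → 10.03.01.03. Scheduled 24%. Ferrule agreement on 10.03.01: wholly obtained → 22% available; Ferrule agreement on 10.03.02.02: 10.03.01.03 not covered; preferential 22%. → 22%.
Line B: textile-upper → 10.02; rubber-soled → 10.02.03; ankle boots → 10.02.03.01. Scheduled 16%. Cassovia agreement on 10.01.03: 10.02.03.01 not covered. → 16%.
Line C: leather-upper → 10.01; cork-soled → 10.01.01; sports → 10.01.01.02. Scheduled 27%. Isolde agreement on 10.03.02.02: 10.01.01.02 not covered. → 27%.
Line D: leather-upper → 10.01; rubber-soled → 10.01.03; ordinary → 10.01.03.02. Scheduled 32%. Cassovia agreement on 10.01.03: RVC ≥ 60% → 7% available; preferential 7%. → 7%.
Sum: 22% + 16% + 27% + 7% = 72%.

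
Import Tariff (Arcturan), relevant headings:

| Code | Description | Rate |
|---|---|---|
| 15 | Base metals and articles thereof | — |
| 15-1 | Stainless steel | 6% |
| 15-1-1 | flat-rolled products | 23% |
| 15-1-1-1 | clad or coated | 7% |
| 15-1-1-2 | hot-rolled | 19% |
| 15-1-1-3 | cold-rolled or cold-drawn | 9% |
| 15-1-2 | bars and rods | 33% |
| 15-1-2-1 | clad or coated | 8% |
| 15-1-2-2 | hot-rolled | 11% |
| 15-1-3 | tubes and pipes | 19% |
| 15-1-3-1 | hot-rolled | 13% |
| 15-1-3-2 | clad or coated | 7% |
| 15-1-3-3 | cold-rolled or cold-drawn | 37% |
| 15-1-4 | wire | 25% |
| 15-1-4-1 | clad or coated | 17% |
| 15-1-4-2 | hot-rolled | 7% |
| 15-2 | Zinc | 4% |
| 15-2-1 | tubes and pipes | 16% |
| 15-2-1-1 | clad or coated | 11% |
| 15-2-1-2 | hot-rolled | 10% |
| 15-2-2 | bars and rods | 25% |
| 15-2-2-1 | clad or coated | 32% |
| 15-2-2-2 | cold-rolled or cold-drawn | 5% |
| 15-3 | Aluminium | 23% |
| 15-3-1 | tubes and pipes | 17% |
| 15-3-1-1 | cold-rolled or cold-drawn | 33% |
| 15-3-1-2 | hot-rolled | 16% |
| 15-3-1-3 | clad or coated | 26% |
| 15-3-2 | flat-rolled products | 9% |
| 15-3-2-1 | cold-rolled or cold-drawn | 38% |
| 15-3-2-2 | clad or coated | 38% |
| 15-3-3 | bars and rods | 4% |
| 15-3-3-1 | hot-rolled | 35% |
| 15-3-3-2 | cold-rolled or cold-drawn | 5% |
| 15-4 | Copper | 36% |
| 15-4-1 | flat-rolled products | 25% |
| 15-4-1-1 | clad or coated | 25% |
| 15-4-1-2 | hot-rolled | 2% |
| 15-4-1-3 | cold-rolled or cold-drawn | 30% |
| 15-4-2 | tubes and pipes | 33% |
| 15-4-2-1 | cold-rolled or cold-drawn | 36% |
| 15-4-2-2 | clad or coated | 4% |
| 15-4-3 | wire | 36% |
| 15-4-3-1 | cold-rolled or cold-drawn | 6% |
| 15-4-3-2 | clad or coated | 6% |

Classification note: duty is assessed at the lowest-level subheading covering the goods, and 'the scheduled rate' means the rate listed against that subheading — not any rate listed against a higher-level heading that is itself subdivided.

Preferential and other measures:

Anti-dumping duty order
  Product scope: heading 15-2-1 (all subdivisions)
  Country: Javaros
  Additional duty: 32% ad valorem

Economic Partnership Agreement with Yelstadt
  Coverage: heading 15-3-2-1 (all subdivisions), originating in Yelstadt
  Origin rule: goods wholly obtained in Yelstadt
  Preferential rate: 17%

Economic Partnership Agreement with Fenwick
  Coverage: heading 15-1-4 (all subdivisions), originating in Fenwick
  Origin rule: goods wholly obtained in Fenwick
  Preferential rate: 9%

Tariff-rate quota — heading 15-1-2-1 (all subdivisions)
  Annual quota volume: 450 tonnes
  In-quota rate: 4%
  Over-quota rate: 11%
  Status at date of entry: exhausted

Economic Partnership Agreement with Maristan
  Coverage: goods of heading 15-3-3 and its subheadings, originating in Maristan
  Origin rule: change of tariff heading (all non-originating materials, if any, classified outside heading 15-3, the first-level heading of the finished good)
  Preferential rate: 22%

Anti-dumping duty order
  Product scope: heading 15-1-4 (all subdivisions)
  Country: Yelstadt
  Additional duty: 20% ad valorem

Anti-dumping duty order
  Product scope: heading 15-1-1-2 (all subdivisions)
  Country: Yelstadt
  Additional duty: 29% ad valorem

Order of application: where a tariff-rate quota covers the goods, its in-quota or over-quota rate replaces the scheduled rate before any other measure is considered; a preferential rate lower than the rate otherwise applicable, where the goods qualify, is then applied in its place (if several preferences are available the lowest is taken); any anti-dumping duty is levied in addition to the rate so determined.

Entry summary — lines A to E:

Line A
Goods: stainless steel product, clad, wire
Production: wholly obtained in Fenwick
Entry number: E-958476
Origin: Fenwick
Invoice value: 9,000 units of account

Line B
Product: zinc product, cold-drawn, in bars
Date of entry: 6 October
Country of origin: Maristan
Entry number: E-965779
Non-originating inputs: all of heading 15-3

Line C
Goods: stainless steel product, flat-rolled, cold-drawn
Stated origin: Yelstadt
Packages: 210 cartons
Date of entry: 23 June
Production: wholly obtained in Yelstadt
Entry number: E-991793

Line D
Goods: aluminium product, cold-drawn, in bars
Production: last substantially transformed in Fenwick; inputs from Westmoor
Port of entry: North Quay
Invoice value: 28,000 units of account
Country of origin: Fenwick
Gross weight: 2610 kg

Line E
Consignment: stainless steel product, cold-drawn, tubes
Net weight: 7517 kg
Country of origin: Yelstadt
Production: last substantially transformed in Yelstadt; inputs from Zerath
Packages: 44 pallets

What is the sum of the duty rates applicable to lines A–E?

65%

Line A: stainless steel → 15-1; wire → 15-1-4; clad → 15-1-4-1. Scheduled 17%. Fenwick agreement on 15-1-4: wholly obtained → 9% available; preferential 9%. → 9%.
Line B: zinc → 15-2; in bars → 15-2-2; cold-drawn → 15-2-2-2. Scheduled 5%. Maristan agreement on 15-3-3: 15-2-2-2 not covered. → 5%.
Line C: stainless steel → 15-1; flat-rolled → 15-1-1; cold-drawn → 15-1-1-3. Scheduled 9%. Yelstadt agreement on 15-3-2-1: 15-1-1-3 not covered. → 9%.
Line D: aluminium → 15-3; in bars → 15-3-3; cold-drawn → 15-3-3-2. Scheduled 5%. Fenwick agreement on 15-1-4: 15-3-3-2 not covered. → 5%.
Line E: stainless steel → 15-1; tubes → 15-1-3; cold-drawn → 15-1-3-3. Scheduled 37%. Yelstadt agreement on 15-3-2-1: 15-1-3-3 not covered. → 37%.
Sum: 9% + 5% + 9% + 5% + 37% = 65%.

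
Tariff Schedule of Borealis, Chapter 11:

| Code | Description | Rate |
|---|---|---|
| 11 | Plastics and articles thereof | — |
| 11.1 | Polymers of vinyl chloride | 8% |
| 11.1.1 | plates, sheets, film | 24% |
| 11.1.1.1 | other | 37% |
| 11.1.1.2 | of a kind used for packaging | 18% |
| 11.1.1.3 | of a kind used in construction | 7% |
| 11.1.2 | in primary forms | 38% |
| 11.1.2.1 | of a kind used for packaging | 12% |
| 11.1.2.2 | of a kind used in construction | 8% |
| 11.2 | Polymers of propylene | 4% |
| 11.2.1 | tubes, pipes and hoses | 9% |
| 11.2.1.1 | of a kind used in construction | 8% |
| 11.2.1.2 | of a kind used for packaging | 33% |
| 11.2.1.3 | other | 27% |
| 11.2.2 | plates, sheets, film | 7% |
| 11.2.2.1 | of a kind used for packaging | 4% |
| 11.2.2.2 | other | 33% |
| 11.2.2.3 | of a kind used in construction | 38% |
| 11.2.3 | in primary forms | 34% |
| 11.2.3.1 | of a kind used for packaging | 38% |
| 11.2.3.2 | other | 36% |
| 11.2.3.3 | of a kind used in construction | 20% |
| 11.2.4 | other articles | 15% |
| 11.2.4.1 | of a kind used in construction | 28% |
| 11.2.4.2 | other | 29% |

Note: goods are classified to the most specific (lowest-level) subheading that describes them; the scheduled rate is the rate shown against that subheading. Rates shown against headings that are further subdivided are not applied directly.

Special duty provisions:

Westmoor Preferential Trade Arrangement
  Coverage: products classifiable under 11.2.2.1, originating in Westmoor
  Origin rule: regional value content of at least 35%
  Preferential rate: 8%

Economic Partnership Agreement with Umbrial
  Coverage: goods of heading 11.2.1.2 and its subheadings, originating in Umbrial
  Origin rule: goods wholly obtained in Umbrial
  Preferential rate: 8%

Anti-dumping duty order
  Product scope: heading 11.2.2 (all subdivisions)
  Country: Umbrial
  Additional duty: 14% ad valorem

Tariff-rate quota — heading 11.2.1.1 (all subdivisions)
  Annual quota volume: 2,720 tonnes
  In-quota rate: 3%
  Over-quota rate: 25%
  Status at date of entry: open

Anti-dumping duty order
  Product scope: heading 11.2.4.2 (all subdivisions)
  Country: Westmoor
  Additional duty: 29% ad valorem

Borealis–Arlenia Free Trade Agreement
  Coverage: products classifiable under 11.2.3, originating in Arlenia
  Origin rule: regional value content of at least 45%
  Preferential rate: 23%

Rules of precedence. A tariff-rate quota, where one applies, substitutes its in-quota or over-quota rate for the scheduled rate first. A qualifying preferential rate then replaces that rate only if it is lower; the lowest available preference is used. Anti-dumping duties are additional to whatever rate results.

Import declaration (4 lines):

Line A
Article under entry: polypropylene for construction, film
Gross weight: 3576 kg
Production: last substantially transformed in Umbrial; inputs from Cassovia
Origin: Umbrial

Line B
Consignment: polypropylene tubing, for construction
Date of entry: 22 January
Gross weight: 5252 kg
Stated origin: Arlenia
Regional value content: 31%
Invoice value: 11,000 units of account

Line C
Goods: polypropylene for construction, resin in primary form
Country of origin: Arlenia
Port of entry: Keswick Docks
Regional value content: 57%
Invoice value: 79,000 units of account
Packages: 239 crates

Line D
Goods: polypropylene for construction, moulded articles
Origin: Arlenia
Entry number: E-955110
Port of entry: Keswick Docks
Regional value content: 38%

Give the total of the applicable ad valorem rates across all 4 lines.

Line A: polypropylene → 11.2; film → 11.2.2; for construction → 11.2.2.3. Scheduled 38%. Umbrial agreement on 11.2.1.2: 11.2.2.3 not covered; anti-dumping (Umbrial, 11.2.2): +14%; total 38% + 14% = 52%. → 52%.
Line B: polypropylene → 11.2; tubing → 11.2.1; for construction → 11.2.1.1. Scheduled 8%. quota on 11.2.1.1 open → in-quota 3%; Arlenia agreement on 11.2.3: 11.2.1.1 not covered. → 3%.
Line C: polypropylene → 11.2; resin in primary form → 11.2.3; for construction → 11.2.3.3. Scheduled 20%. Arlenia agreement on 11.2.3: RVC ≥ 45% → 23% available; preference 23% not lower than 20% → no reduction. → 20%.
Line D: polypropylene → 11.2; moulded articles → 11.2.4; for construction → 11.2.4.1. Scheduled 28%. Arlenia agreement on 11.2.3: 11.2.4.1 not covered. → 28%.
Sum: 52% + 3% + 20% + 28% = 103%.

103%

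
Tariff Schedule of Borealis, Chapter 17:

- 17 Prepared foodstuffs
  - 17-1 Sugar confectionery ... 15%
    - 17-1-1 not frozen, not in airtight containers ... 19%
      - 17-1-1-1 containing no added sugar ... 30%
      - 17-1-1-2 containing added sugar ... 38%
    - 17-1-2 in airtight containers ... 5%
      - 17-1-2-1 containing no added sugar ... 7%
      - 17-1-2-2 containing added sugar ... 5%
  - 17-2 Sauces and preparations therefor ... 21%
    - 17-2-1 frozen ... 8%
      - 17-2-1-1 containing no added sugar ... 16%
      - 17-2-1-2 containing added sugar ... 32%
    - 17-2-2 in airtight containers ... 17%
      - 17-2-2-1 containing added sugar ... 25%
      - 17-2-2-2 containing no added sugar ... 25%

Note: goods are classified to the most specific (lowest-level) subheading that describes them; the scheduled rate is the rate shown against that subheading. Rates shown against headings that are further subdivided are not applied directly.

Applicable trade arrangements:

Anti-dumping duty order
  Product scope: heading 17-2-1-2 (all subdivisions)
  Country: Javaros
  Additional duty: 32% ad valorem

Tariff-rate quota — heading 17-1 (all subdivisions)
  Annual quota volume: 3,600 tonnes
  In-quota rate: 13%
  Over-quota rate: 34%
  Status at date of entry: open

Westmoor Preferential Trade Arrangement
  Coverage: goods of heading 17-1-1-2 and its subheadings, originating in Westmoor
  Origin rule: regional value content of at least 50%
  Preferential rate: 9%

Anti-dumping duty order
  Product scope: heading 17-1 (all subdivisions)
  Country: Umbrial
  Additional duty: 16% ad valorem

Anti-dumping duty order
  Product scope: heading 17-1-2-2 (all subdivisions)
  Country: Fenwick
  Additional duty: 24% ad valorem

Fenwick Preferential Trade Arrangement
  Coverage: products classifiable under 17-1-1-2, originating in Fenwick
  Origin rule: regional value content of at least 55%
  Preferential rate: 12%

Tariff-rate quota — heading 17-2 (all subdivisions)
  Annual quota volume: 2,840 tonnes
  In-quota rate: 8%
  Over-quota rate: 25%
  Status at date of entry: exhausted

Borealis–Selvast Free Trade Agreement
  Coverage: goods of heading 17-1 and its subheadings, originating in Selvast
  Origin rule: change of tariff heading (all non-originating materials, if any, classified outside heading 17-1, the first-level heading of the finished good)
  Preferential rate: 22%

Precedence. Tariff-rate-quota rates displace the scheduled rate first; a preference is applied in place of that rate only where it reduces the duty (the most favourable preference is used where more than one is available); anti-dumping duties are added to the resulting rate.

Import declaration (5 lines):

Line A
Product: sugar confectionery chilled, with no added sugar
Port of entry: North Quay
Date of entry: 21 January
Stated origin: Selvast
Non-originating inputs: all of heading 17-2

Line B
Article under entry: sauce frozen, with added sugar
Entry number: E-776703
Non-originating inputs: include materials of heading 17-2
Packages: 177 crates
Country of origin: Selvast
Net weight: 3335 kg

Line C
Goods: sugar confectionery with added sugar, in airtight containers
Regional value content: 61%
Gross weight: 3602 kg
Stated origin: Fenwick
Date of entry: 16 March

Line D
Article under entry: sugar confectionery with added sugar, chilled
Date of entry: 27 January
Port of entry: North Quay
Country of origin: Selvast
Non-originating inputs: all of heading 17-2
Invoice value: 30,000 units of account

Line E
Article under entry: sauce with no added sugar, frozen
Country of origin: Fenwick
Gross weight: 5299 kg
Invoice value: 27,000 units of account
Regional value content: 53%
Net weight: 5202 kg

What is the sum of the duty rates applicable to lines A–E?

113%

Line A: sugar confectionery → 17-1; chilled → 17-1-1; with no added sugar → 17-1-1-1. Scheduled 30%. quota on 17-1 open → in-quota 13%; Selvast agreement on 17-1: CTH met → 22% available; preference 22% not lower than 13% → no reduction. → 13%.
Line B: sauce → 17-2; frozen → 17-2-1; with added sugar → 17-2-1-2. Scheduled 32%. quota on 17-2 exhausted → over-quota 25%; Selvast agreement on 17-1: 17-2-1-2 not covered. → 25%.
Line C: sugar confectionery → 17-1; in airtight containers → 17-1-2; with added sugar → 17-1-2-2. Scheduled 5%. quota on 17-1 open → in-quota 13%; Fenwick agreement on 17-1-1-2: 17-1-2-2 not covered; anti-dumping (Fenwick, 17-1-2-2): +24%; total 13% + 24% = 37%. → 37%.
Line D: sugar confectionery → 17-1; chilled → 17-1-1; with added sugar → 17-1-1-2. Scheduled 38%. quota on 17-1 open → in-quota 13%; Selvast agreement on 17-1: CTH met → 22% available; preference 22% not lower than 13% → no reduction. → 13%.
Line E: sauce → 17-2; frozen → 17-2-1; with no added sugar → 17-2-1-1. Scheduled 16%. quota on 17-2 exhausted → over-quota 25%; Fenwick agreement on 17-1-1-2: 17-2-1-1 not covered. → 25%.
Sum: 13% + 25% + 37% + 13% + 25% = 113%.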